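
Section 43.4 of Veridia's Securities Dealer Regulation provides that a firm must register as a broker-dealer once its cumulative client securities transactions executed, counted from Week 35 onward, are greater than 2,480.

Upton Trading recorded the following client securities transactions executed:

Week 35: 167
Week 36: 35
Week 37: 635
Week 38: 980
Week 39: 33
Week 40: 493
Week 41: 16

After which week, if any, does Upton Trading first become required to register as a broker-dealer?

Through Week 35: 167
Through Week 36: 202
Through Week 37: 837
Through Week 38: 1,817
Through Week 39: 1,850
Through Week 40: 2,343
Through Week 41: 2,359
Final cumulative total 2,359 ≤ 2,480; the threshold is never exceeded.

Not triggered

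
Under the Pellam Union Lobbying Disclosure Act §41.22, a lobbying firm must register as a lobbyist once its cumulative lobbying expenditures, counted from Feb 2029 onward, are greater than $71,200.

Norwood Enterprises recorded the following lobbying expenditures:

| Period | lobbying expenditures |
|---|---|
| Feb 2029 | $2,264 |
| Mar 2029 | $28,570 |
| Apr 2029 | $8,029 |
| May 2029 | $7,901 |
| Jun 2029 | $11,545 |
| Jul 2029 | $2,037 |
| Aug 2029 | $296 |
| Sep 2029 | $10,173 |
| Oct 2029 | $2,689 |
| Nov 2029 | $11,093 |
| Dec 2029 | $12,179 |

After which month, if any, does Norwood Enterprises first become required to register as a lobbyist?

Oct 2029

Through Feb 2029: $2,264
Through Mar 2029: $30,834
Through Apr 2029: $38,863
Through May 2029: $46,764
Through Jun 2029: $58,309
Through Jul 2029: $60,346
Through Aug 2029: $60,642
Through Sep 2029: $70,815
Through Oct 2029: $73,504 ← exceeds threshold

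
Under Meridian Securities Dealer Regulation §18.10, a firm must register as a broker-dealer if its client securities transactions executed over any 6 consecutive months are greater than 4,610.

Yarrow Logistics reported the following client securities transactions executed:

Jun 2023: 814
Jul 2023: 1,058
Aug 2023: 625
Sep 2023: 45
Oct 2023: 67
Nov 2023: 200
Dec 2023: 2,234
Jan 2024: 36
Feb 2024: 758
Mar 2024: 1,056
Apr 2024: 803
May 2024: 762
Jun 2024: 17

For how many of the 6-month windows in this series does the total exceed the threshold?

2

Jun 2023–Nov 2023: 814 + 1,058 + 625 + 45 + 67 + 200 = 2,809 (under)
Jul 2023–Dec 2023: 1,058 + 625 + 45 + 67 + 200 + 2,234 = 4,229 (under)
Aug 2023–Jan 2024: 625 + 45 + 67 + 200 + 2,234 + 36 = 3,207 (under)
Sep 2023–Feb 2024: 45 + 67 + 200 + 2,234 + 36 + 758 = 3,340 (under)
Oct 2023–Mar 2024: 67 + 200 + 2,234 + 36 + 758 + 1,056 = 4,351 (under)
Nov 2023–Apr 2024: 200 + 2,234 + 36 + 758 + 1,056 + 803 = 5,087 (over)
Dec 2023–May 2024: 2,234 + 36 + 758 + 1,056 + 803 + 762 = 5,649 (over)
Jan 2024–Jun 2024: 36 + 758 + 1,056 + 803 + 762 + 17 = 3,432 (under)
2 windows exceed the threshold.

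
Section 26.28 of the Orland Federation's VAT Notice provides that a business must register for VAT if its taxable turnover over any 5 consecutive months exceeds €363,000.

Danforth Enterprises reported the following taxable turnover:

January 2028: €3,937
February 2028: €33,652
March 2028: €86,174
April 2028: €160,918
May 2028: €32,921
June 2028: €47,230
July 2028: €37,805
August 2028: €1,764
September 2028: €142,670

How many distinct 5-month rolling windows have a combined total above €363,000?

1

January 2028–May 2028: €3,937 + €33,652 + €86,174 + €160,918 + €32,921 = €317,602 (under)
February 2028–June 2028: €33,652 + €86,174 + €160,918 + €32,921 + €47,230 = €360,895 (under)
March 2028–July 2028: €86,174 + €160,918 + €32,921 + €47,230 + €37,805 = €365,048 (over)
April 2028–August 2028: €160,918 + €32,921 + €47,230 + €37,805 + €1,764 = €280,638 (under)
May 2028–September 2028: €32,921 + €47,230 + €37,805 + €1,764 + €142,670 = €262,390 (under)
1 window exceeds the threshold.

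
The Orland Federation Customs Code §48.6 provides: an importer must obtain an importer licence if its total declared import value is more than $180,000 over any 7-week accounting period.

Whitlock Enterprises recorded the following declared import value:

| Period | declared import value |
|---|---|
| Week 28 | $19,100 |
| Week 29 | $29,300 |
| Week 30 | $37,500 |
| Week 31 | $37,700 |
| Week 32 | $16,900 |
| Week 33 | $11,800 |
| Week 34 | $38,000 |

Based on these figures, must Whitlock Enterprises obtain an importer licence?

Total declared import value: $19,100 + $29,300 + $37,500 + $37,700 + $16,900 + $11,800 + $38,000 = $190,300.
$190,300 > $180,000, so the threshold is exceeded.

Yes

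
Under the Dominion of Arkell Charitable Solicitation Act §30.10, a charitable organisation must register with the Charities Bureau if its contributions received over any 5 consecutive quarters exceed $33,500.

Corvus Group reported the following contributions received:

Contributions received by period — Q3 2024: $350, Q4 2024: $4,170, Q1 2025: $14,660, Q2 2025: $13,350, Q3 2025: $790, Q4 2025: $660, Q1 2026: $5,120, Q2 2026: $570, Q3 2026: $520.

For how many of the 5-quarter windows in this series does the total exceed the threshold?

Q3 2024–Q3 2025: $350 + $4,170 + $14,660 + $13,350 + $790 = $33,320 (under)
Q4 2024–Q4 2025: $4,170 + $14,660 + $13,350 + $790 + $660 = $33,630 (over)
Q1 2025–Q1 2026: $14,660 + $13,350 + $790 + $660 + $5,120 = $34,580 (over)
Q2 2025–Q2 2026: $13,350 + $790 + $660 + $5,120 + $570 = $20,490 (under)
Q3 2025–Q3 2026: $790 + $660 + $5,120 + $570 + $520 = $7,660 (under)
2 windows exceed the threshold.

2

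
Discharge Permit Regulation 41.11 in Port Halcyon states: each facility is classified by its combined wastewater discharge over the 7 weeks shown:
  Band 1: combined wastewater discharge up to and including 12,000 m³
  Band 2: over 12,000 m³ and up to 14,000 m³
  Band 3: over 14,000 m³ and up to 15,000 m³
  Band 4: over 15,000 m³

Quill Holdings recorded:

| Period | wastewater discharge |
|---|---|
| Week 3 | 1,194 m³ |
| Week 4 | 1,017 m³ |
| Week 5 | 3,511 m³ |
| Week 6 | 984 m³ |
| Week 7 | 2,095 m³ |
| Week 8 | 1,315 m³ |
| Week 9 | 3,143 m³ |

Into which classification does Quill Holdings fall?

Combined wastewater discharge: 1,194 m³ + 1,017 m³ + 3,511 m³ + 984 m³ + 2,095 m³ + 1,315 m³ + 3,143 m³ = 13,259 m³.
12,000 m³ < 13,259 m³ ≤ 14,000 m³, so Band 2 applies.

Band 2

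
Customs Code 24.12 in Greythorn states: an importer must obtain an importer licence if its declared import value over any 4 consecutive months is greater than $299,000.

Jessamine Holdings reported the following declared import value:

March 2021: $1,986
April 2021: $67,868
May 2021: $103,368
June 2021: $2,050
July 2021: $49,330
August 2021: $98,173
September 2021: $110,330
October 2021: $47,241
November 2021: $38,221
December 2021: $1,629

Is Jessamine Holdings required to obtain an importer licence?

Yes

March 2021–June 2021: $1,986 + $67,868 + $103,368 + $2,050 = $175,272 (under)
April 2021–July 2021: $67,868 + $103,368 + $2,050 + $49,330 = $222,616 (under)
May 2021–August 2021: $103,368 + $2,050 + $49,330 + $98,173 = $252,921 (under)
June 2021–September 2021: $2,050 + $49,330 + $98,173 + $110,330 = $259,883 (under)
July 2021–October 2021: $49,330 + $98,173 + $110,330 + $47,241 = $305,074 (over)
August 2021–November 2021: $98,173 + $110,330 + $47,241 + $38,221 = $293,965 (under)
September 2021–December 2021: $110,330 + $47,241 + $38,221 + $1,629 = $197,421 (under)
At least one window exceeds $299,000.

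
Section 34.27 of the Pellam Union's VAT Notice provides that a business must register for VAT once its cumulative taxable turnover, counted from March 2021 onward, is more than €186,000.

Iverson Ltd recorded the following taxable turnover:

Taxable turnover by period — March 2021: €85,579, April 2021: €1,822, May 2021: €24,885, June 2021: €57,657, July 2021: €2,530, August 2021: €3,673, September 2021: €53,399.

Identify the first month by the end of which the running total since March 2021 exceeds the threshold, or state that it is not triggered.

September 2021

Through March 2021: €85,579
Through April 2021: €87,401
Through May 2021: €112,286
Through June 2021: €169,943
Through July 2021: €172,473
Through August 2021: €176,146
Through September 2021: €229,545 ← exceeds threshold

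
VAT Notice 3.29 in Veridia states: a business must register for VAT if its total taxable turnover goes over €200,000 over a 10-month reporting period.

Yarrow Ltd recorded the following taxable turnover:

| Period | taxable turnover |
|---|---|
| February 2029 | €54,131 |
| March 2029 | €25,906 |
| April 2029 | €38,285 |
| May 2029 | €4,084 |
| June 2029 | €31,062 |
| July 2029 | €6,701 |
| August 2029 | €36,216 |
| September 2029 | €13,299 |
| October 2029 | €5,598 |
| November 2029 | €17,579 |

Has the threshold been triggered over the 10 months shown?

Total taxable turnover: €54,131 + €25,906 + €38,285 + €4,084 + €31,062 + €6,701 + €36,216 + €13,299 + €5,598 + €17,579 = €232,861.
€232,861 > €200,000, so the threshold is exceeded.

Yes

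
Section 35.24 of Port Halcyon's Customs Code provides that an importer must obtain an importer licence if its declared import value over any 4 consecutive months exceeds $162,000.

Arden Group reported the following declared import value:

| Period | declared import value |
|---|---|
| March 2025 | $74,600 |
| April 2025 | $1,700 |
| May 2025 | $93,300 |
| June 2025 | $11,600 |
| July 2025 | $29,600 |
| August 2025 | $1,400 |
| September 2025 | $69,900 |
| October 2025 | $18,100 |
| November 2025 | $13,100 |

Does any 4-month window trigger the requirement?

Yes

March 2025–June 2025: $74,600 + $1,700 + $93,300 + $11,600 = $181,200 (over)
April 2025–July 2025: $1,700 + $93,300 + $11,600 + $29,600 = $136,200 (under)
May 2025–August 2025: $93,300 + $11,600 + $29,600 + $1,400 = $135,900 (under)
June 2025–September 2025: $11,600 + $29,600 + $1,400 + $69,900 = $112,500 (under)
July 2025–October 2025: $29,600 + $1,400 + $69,900 + $18,100 = $119,000 (under)
August 2025–November 2025: $1,400 + $69,900 + $18,100 + $13,100 = $102,500 (under)
At least one window exceeds $162,000.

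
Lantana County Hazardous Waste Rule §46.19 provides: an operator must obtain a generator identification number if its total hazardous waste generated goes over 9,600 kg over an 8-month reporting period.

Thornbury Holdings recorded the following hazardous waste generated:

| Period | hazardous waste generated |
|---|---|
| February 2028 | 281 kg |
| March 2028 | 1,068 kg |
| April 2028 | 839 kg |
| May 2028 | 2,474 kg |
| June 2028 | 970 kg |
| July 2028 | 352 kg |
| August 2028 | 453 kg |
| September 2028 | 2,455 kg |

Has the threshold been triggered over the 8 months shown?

Total hazardous waste generated: 281 kg + 1,068 kg + 839 kg + 2,474 kg + 970 kg + 352 kg + 453 kg + 2,455 kg = 8,892 kg.
8,892 kg ≤ 9,600 kg, so the threshold is not exceeded.

No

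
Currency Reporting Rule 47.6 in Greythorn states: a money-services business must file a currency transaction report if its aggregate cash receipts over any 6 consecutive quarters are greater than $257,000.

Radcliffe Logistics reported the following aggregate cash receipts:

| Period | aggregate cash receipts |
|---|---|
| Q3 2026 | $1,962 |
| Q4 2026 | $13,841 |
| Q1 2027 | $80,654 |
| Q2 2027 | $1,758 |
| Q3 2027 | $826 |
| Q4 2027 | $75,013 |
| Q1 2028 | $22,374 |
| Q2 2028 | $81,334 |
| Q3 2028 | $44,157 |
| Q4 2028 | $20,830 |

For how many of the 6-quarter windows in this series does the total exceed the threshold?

1

Q3 2026–Q4 2027: $1,962 + $13,841 + $80,654 + $1,758 + $826 + $75,013 = $174,054 (under)
Q4 2026–Q1 2028: $13,841 + $80,654 + $1,758 + $826 + $75,013 + $22,374 = $194,466 (under)
Q1 2027–Q2 2028: $80,654 + $1,758 + $826 + $75,013 + $22,374 + $81,334 = $261,959 (over)
Q2 2027–Q3 2028: $1,758 + $826 + $75,013 + $22,374 + $81,334 + $44,157 = $225,462 (under)
Q3 2027–Q4 2028: $826 + $75,013 + $22,374 + $81,334 + $44,157 + $20,830 = $244,534 (under)
1 window exceeds the threshold.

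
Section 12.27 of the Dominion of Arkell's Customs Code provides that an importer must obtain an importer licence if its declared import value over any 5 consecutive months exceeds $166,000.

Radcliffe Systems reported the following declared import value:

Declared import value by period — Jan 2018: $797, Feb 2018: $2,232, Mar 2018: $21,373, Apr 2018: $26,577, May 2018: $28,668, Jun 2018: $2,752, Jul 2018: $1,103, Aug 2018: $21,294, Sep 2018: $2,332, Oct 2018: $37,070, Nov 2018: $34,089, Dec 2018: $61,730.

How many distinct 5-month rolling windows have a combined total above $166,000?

Jan 2018–May 2018: $797 + $2,232 + $21,373 + $26,577 + $28,668 = $79,647 (under)
Feb 2018–Jun 2018: $2,232 + $21,373 + $26,577 + $28,668 + $2,752 = $81,602 (under)
Mar 2018–Jul 2018: $21,373 + $26,577 + $28,668 + $2,752 + $1,103 = $80,473 (under)
Apr 2018–Aug 2018: $26,577 + $28,668 + $2,752 + $1,103 + $21,294 = $80,394 (under)
May 2018–Sep 2018: $28,668 + $2,752 + $1,103 + $21,294 + $2,332 = $56,149 (under)
Jun 2018–Oct 2018: $2,752 + $1,103 + $21,294 + $2,332 + $37,070 = $64,551 (under)
Jul 2018–Nov 2018: $1,103 + $21,294 + $2,332 + $37,070 + $34,089 = $95,888 (under)
Aug 2018–Dec 2018: $21,294 + $2,332 + $37,070 + $34,089 + $61,730 = $156,515 (under)
0 windows exceed the threshold.

0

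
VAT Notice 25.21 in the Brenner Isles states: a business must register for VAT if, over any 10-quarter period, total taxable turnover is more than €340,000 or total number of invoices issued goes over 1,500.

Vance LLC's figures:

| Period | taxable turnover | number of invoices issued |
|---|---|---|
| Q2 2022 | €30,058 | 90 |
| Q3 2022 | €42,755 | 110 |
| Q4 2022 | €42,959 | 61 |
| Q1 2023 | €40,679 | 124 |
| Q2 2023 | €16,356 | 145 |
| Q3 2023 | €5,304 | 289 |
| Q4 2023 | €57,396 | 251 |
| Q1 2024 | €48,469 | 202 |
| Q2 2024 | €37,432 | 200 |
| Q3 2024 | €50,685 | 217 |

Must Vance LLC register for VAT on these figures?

Total taxable turnover: €30,058 + €42,755 + €42,959 + €40,679 + €16,356 + €5,304 + €57,396 + €48,469 + €37,432 + €50,685 = €372,093 (> €340,000).
Total number of invoices issued: 90 + 110 + 61 + 124 + 145 + 289 + 251 + 202 + 200 + 217 = 1,689 (> 1,500).
The test is 'or': at least one threshold is exceeded.

Yes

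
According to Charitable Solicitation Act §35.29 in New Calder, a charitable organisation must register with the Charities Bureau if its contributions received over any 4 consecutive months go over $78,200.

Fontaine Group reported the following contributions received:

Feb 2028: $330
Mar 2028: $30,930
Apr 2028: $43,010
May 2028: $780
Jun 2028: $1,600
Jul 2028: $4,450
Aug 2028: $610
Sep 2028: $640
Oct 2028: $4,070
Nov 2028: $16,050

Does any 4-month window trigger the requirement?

Feb 2028–May 2028: $330 + $30,930 + $43,010 + $780 = $75,050 (under)
Mar 2028–Jun 2028: $30,930 + $43,010 + $780 + $1,600 = $76,320 (under)
Apr 2028–Jul 2028: $43,010 + $780 + $1,600 + $4,450 = $49,840 (under)
May 2028–Aug 2028: $780 + $1,600 + $4,450 + $610 = $7,440 (under)
Jun 2028–Sep 2028: $1,600 + $4,450 + $610 + $640 = $7,300 (under)
Jul 2028–Oct 2028: $4,450 + $610 + $640 + $4,070 = $9,770 (under)
Aug 2028–Nov 2028: $610 + $640 + $4,070 + $16,050 = $21,370 (under)
No window exceeds $78,200.

No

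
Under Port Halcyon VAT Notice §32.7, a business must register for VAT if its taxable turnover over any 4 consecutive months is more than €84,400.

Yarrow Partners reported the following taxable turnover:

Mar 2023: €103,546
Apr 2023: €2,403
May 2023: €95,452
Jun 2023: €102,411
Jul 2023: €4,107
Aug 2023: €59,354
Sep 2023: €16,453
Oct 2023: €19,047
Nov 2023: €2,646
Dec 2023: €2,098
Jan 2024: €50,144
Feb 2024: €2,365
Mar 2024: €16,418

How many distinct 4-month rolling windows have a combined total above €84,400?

Mar 2023–Jun 2023: €103,546 + €2,403 + €95,452 + €102,411 = €303,812 (over)
Apr 2023–Jul 2023: €2,403 + €95,452 + €102,411 + €4,107 = €204,373 (over)
May 2023–Aug 2023: €95,452 + €102,411 + €4,107 + €59,354 = €261,324 (over)
Jun 2023–Sep 2023: €102,411 + €4,107 + €59,354 + €16,453 = €182,325 (over)
Jul 2023–Oct 2023: €4,107 + €59,354 + €16,453 + €19,047 = €98,961 (over)
Aug 2023–Nov 2023: €59,354 + €16,453 + €19,047 + €2,646 = €97,500 (over)
Sep 2023–Dec 2023: €16,453 + €19,047 + €2,646 + €2,098 = €40,244 (under)
Oct 2023–Jan 2024: €19,047 + €2,646 + €2,098 + €50,144 = €73,935 (under)
Nov 2023–Feb 2024: €2,646 + €2,098 + €50,144 + €2,365 = €57,253 (under)
Dec 2023–Mar 2024: €2,098 + €50,144 + €2,365 + €16,418 = €71,025 (under)
6 windows exceed the threshold.

6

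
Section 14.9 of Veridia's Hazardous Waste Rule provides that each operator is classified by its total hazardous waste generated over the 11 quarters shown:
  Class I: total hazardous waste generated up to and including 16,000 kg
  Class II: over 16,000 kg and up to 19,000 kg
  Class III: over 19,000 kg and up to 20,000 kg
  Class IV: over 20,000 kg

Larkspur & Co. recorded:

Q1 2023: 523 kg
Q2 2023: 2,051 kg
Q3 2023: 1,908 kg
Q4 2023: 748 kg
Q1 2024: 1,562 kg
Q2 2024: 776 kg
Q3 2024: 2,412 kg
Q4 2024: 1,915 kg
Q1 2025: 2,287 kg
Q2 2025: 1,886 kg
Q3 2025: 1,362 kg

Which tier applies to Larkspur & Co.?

Total hazardous waste generated: 523 kg + 2,051 kg + 1,908 kg + 748 kg + 1,562 kg + 776 kg + 2,412 kg + 1,915 kg + 2,287 kg + 1,886 kg + 1,362 kg = 17,430 kg.
16,000 kg < 17,430 kg ≤ 19,000 kg, so Class II applies.

Class II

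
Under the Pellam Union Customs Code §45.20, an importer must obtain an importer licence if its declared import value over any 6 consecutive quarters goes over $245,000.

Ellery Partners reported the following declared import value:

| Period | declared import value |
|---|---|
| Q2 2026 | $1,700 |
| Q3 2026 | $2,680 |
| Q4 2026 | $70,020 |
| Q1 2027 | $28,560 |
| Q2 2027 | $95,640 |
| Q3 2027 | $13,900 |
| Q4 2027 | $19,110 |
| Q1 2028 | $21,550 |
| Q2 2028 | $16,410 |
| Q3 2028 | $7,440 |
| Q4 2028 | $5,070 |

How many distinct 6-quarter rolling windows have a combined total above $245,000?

Q2 2026–Q3 2027: $1,700 + $2,680 + $70,020 + $28,560 + $95,640 + $13,900 = $212,500 (under)
Q3 2026–Q4 2027: $2,680 + $70,020 + $28,560 + $95,640 + $13,900 + $19,110 = $229,910 (under)
Q4 2026–Q1 2028: $70,020 + $28,560 + $95,640 + $13,900 + $19,110 + $21,550 = $248,780 (over)
Q1 2027–Q2 2028: $28,560 + $95,640 + $13,900 + $19,110 + $21,550 + $16,410 = $195,170 (under)
Q2 2027–Q3 2028: $95,640 + $13,900 + $19,110 + $21,550 + $16,410 + $7,440 = $174,050 (under)
Q3 2027–Q4 2028: $13,900 + $19,110 + $21,550 + $16,410 + $7,440 + $5,070 = $83,480 (under)
1 window exceeds the threshold.

1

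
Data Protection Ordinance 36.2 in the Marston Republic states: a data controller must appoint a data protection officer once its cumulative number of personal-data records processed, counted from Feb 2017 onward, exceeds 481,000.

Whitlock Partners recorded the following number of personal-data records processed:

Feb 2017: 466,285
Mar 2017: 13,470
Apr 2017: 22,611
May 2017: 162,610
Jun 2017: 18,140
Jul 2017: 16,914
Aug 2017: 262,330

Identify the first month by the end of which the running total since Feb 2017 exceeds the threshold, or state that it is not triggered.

Through Feb 2017: 466,285
Through Mar 2017: 479,755
Through Apr 2017: 502,366 ← exceeds threshold

Apr 2017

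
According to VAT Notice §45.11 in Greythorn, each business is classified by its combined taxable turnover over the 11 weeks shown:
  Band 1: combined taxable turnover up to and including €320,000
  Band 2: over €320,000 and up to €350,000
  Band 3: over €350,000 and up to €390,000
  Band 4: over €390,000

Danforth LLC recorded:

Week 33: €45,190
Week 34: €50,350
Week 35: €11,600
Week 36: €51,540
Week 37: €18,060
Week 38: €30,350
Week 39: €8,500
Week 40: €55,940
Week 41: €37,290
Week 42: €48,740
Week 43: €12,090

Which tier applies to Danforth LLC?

Band 3

Combined taxable turnover: €45,190 + €50,350 + €11,600 + €51,540 + €18,060 + €30,350 + €8,500 + €55,940 + €37,290 + €48,740 + €12,090 = €369,650.
€350,000 < €369,650 ≤ €390,000, so Band 3 applies.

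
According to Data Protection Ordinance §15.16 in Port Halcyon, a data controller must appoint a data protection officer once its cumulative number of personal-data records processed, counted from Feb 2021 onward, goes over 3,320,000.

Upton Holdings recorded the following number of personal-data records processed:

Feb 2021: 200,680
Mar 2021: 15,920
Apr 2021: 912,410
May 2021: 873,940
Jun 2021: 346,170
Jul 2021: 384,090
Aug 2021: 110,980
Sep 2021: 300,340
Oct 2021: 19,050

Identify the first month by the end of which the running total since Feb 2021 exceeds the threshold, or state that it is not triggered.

Not triggered

Through Feb 2021: 200,680
Through Mar 2021: 216,600
Through Apr 2021: 1,129,010
Through May 2021: 2,002,950
Through Jun 2021: 2,349,120
Through Jul 2021: 2,733,210
Through Aug 2021: 2,844,190
Through Sep 2021: 3,144,530
Through Oct 2021: 3,163,580
Final cumulative total 3,163,580 ≤ 3,320,000; the threshold is never exceeded.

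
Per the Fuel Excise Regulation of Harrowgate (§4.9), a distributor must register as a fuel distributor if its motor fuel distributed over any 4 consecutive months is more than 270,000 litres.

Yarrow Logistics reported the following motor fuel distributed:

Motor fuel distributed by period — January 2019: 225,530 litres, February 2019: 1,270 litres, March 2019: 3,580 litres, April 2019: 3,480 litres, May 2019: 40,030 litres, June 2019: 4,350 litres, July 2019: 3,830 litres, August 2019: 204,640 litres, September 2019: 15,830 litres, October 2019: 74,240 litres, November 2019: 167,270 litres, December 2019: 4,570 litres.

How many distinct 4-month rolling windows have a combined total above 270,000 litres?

January 2019–April 2019: 225,530 litres + 1,270 litres + 3,580 litres + 3,480 litres = 233,860 litres (under)
February 2019–May 2019: 1,270 litres + 3,580 litres + 3,480 litres + 40,030 litres = 48,360 litres (under)
March 2019–June 2019: 3,580 litres + 3,480 litres + 40,030 litres + 4,350 litres = 51,440 litres (under)
April 2019–July 2019: 3,480 litres + 40,030 litres + 4,350 litres + 3,830 litres = 51,690 litres (under)
May 2019–August 2019: 40,030 litres + 4,350 litres + 3,830 litres + 204,640 litres = 252,850 litres (under)
June 2019–September 2019: 4,350 litres + 3,830 litres + 204,640 litres + 15,830 litres = 228,650 litres (under)
July 2019–October 2019: 3,830 litres + 204,640 litres + 15,830 litres + 74,240 litres = 298,540 litres (over)
August 2019–November 2019: 204,640 litres + 15,830 litres + 74,240 litres + 167,270 litres = 461,980 litres (over)
September 2019–December 2019: 15,830 litres + 74,240 litres + 167,270 litres + 4,570 litres = 261,910 litres (under)
2 windows exceed the threshold.

2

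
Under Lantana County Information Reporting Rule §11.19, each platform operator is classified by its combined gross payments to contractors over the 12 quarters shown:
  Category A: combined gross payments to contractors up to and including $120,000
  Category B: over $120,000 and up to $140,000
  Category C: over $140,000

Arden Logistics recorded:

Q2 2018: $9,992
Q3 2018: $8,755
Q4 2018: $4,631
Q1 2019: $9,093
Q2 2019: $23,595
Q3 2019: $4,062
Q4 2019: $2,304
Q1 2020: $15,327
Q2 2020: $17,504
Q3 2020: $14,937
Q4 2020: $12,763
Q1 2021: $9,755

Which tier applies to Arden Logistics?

Combined gross payments to contractors: $9,992 + $8,755 + $4,631 + $9,093 + $23,595 + $4,062 + $2,304 + $15,327 + $17,504 + $14,937 + $12,763 + $9,755 = $132,718.
$120,000 < $132,718 ≤ $140,000, so Category B applies.

Category B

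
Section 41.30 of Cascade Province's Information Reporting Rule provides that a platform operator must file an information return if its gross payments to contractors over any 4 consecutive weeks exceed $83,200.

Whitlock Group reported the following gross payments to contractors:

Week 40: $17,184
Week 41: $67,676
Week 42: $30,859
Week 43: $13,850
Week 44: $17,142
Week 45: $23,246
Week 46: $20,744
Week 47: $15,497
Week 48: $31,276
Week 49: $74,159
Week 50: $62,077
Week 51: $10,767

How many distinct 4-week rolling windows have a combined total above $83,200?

7

Week 40–Week 43: $17,184 + $67,676 + $30,859 + $13,850 = $129,569 (over)
Week 41–Week 44: $67,676 + $30,859 + $13,850 + $17,142 = $129,527 (over)
Week 42–Week 45: $30,859 + $13,850 + $17,142 + $23,246 = $85,097 (over)
Week 43–Week 46: $13,850 + $17,142 + $23,246 + $20,744 = $74,982 (under)
Week 44–Week 47: $17,142 + $23,246 + $20,744 + $15,497 = $76,629 (under)
Week 45–Week 48: $23,246 + $20,744 + $15,497 + $31,276 = $90,763 (over)
Week 46–Week 49: $20,744 + $15,497 + $31,276 + $74,159 = $141,676 (over)
Week 47–Week 50: $15,497 + $31,276 + $74,159 + $62,077 = $183,009 (over)
Week 48–Week 51: $31,276 + $74,159 + $62,077 + $10,767 = $178,279 (over)
7 windows exceed the threshold.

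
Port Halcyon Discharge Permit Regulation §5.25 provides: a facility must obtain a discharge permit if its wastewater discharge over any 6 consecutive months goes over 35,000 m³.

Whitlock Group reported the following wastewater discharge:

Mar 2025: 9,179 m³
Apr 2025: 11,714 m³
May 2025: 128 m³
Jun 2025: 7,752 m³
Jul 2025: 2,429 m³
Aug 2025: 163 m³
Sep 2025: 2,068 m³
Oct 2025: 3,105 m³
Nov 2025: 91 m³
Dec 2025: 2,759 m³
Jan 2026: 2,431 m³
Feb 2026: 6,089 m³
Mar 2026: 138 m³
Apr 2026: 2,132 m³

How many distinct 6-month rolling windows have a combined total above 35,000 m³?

Mar 2025–Aug 2025: 9,179 m³ + 11,714 m³ + 128 m³ + 7,752 m³ + 2,429 m³ + 163 m³ = 31,365 m³ (under)
Apr 2025–Sep 2025: 11,714 m³ + 128 m³ + 7,752 m³ + 2,429 m³ + 163 m³ + 2,068 m³ = 24,254 m³ (under)
May 2025–Oct 2025: 128 m³ + 7,752 m³ + 2,429 m³ + 163 m³ + 2,068 m³ + 3,105 m³ = 15,645 m³ (under)
Jun 2025–Nov 2025: 7,752 m³ + 2,429 m³ + 163 m³ + 2,068 m³ + 3,105 m³ + 91 m³ = 15,608 m³ (under)
Jul 2025–Dec 2025: 2,429 m³ + 163 m³ + 2,068 m³ + 3,105 m³ + 91 m³ + 2,759 m³ = 10,615 m³ (under)
Aug 2025–Jan 2026: 163 m³ + 2,068 m³ + 3,105 m³ + 91 m³ + 2,759 m³ + 2,431 m³ = 10,617 m³ (under)
Sep 2025–Feb 2026: 2,068 m³ + 3,105 m³ + 91 m³ + 2,759 m³ + 2,431 m³ + 6,089 m³ = 16,543 m³ (under)
Oct 2025–Mar 2026: 3,105 m³ + 91 m³ + 2,759 m³ + 2,431 m³ + 6,089 m³ + 138 m³ = 14,613 m³ (under)
Nov 2025–Apr 2026: 91 m³ + 2,759 m³ + 2,431 m³ + 6,089 m³ + 138 m³ + 2,132 m³ = 13,640 m³ (under)
0 windows exceed the threshold.

0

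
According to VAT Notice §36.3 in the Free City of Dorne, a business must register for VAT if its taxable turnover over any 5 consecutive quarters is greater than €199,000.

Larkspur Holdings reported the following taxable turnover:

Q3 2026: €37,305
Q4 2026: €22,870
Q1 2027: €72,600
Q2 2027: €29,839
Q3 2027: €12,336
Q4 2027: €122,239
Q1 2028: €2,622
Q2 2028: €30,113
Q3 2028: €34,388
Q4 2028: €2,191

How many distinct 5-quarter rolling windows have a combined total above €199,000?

3

Q3 2026–Q3 2027: €37,305 + €22,870 + €72,600 + €29,839 + €12,336 = €174,950 (under)
Q4 2026–Q4 2027: €22,870 + €72,600 + €29,839 + €12,336 + €122,239 = €259,884 (over)
Q1 2027–Q1 2028: €72,600 + €29,839 + €12,336 + €122,239 + €2,622 = €239,636 (over)
Q2 2027–Q2 2028: €29,839 + €12,336 + €122,239 + €2,622 + €30,113 = €197,149 (under)
Q3 2027–Q3 2028: €12,336 + €122,239 + €2,622 + €30,113 + €34,388 = €201,698 (over)
Q4 2027–Q4 2028: €122,239 + €2,622 + €30,113 + €34,388 + €2,191 = €191,553 (under)
3 windows exceed the threshold.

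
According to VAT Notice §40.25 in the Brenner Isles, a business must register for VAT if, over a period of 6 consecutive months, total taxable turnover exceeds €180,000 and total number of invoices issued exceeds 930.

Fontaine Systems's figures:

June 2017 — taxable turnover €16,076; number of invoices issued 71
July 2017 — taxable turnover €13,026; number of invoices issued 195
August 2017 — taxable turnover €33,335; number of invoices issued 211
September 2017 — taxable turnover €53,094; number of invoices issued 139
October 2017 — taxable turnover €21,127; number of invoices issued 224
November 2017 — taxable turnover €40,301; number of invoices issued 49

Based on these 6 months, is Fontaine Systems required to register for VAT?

Total taxable turnover: €16,076 + €13,026 + €33,335 + €53,094 + €21,127 + €40,301 = €176,959 (≤ €180,000).
Total number of invoices issued: 71 + 195 + 211 + 139 + 224 + 49 = 889 (≤ 930).
The test is 'and': the rule requires both, and at least one is not exceeded.

No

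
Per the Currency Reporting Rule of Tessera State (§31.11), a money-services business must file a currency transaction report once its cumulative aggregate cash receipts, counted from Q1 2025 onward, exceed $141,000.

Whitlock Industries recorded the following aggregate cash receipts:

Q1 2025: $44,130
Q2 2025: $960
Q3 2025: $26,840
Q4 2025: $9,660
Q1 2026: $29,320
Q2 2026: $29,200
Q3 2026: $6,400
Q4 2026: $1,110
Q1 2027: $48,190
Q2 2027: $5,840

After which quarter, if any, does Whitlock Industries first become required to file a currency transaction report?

Through Q1 2025: $44,130
Through Q2 2025: $45,090
Through Q3 2025: $71,930
Through Q4 2025: $81,590
Through Q1 2026: $110,910
Through Q2 2026: $140,110
Through Q3 2026: $146,510 ← exceeds threshold

Q3 2026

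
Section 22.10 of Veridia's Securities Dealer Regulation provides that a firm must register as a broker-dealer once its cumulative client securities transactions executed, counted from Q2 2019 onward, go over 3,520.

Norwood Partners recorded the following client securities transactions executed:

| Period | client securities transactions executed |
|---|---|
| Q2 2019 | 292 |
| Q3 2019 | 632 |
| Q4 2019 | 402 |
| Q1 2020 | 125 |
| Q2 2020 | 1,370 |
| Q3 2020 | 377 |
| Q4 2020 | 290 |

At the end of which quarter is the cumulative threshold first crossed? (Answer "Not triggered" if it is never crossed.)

Not triggered

Through Q2 2019: 292
Through Q3 2019: 924
Through Q4 2019: 1,326
Through Q1 2020: 1,451
Through Q2 2020: 2,821
Through Q3 2020: 3,198
Through Q4 2020: 3,488
Final cumulative total 3,488 ≤ 3,520; the threshold is never exceeded.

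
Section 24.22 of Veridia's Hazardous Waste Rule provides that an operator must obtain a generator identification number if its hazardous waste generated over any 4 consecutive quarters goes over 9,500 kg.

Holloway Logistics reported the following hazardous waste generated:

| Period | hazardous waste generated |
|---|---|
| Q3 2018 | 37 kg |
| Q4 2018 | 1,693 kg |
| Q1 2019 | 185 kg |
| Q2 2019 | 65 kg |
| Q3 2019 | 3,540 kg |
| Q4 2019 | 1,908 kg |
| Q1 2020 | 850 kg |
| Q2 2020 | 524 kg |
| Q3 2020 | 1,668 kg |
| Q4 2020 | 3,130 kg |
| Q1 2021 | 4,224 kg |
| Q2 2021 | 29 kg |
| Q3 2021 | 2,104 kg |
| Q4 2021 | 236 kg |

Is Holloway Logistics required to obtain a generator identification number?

Yes

Q3 2018–Q2 2019: 37 kg + 1,693 kg + 185 kg + 65 kg = 1,980 kg (under)
Q4 2018–Q3 2019: 1,693 kg + 185 kg + 65 kg + 3,540 kg = 5,483 kg (under)
Q1 2019–Q4 2019: 185 kg + 65 kg + 3,540 kg + 1,908 kg = 5,698 kg (under)
Q2 2019–Q1 2020: 65 kg + 3,540 kg + 1,908 kg + 850 kg = 6,363 kg (under)
Q3 2019–Q2 2020: 3,540 kg + 1,908 kg + 850 kg + 524 kg = 6,822 kg (under)
Q4 2019–Q3 2020: 1,908 kg + 850 kg + 524 kg + 1,668 kg = 4,950 kg (under)
Q1 2020–Q4 2020: 850 kg + 524 kg + 1,668 kg + 3,130 kg = 6,172 kg (under)
Q2 2020–Q1 2021: 524 kg + 1,668 kg + 3,130 kg + 4,224 kg = 9,546 kg (over)
Q3 2020–Q2 2021: 1,668 kg + 3,130 kg + 4,224 kg + 29 kg = 9,051 kg (under)
Q4 2020–Q3 2021: 3,130 kg + 4,224 kg + 29 kg + 2,104 kg = 9,487 kg (under)
Q1 2021–Q4 2021: 4,224 kg + 29 kg + 2,104 kg + 236 kg = 6,593 kg (under)
At least one window exceeds 9,500 kg.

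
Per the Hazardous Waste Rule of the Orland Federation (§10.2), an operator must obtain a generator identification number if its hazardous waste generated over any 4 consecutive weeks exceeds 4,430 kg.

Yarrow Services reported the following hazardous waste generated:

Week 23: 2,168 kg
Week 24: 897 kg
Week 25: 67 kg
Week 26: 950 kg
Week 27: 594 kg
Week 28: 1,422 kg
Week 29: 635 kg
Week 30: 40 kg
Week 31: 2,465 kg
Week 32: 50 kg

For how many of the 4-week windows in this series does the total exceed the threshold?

1

Week 23–Week 26: 2,168 kg + 897 kg + 67 kg + 950 kg = 4,082 kg (under)
Week 24–Week 27: 897 kg + 67 kg + 950 kg + 594 kg = 2,508 kg (under)
Week 25–Week 28: 67 kg + 950 kg + 594 kg + 1,422 kg = 3,033 kg (under)
Week 26–Week 29: 950 kg + 594 kg + 1,422 kg + 635 kg = 3,601 kg (under)
Week 27–Week 30: 594 kg + 1,422 kg + 635 kg + 40 kg = 2,691 kg (under)
Week 28–Week 31: 1,422 kg + 635 kg + 40 kg + 2,465 kg = 4,562 kg (over)
Week 29–Week 32: 635 kg + 40 kg + 2,465 kg + 50 kg = 3,190 kg (under)
1 window exceeds the threshold.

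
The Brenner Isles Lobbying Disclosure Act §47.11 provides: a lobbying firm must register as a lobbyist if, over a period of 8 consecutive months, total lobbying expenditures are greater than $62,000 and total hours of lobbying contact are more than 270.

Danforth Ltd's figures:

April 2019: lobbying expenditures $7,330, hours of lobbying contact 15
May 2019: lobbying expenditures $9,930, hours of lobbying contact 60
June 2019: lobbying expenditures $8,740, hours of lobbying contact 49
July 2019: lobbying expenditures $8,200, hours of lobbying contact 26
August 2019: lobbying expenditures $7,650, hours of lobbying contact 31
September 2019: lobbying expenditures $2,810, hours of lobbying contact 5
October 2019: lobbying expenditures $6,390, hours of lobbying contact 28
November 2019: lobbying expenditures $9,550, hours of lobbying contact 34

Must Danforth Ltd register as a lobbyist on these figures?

No

Total lobbying expenditures: $7,330 + $9,930 + $8,740 + $8,200 + $7,650 + $2,810 + $6,390 + $9,550 = $60,600 (≤ $62,000).
Total hours of lobbying contact: 15 + 60 + 49 + 26 + 31 + 5 + 28 + 34 = 248 (≤ 270).
The test is 'and': the rule requires both, and at least one is not exceeded.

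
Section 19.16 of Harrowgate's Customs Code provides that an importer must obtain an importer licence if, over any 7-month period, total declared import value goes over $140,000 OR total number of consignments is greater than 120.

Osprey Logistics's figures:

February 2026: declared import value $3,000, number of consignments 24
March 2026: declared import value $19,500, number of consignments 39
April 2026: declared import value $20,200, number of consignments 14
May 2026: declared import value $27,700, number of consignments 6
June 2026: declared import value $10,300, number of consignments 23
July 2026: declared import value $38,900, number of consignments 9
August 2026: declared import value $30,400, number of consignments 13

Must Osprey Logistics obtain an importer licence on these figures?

Total declared import value: $3,000 + $19,500 + $20,200 + $27,700 + $10,300 + $38,900 + $30,400 = $150,000 (> $140,000).
Total number of consignments: 24 + 39 + 14 + 6 + 23 + 9 + 13 = 128 (> 120).
The test is 'or': at least one threshold is exceeded.

Yes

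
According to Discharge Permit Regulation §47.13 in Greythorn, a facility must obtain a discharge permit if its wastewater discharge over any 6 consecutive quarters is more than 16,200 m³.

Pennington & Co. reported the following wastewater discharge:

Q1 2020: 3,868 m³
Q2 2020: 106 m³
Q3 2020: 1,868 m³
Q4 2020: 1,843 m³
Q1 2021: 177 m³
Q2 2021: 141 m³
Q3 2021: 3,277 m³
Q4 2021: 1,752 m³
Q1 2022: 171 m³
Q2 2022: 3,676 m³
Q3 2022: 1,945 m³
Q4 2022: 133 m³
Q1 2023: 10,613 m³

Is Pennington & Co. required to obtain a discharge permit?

Q1 2020–Q2 2021: 3,868 m³ + 106 m³ + 1,868 m³ + 1,843 m³ + 177 m³ + 141 m³ = 8,003 m³ (under)
Q2 2020–Q3 2021: 106 m³ + 1,868 m³ + 1,843 m³ + 177 m³ + 141 m³ + 3,277 m³ = 7,412 m³ (under)
Q3 2020–Q4 2021: 1,868 m³ + 1,843 m³ + 177 m³ + 141 m³ + 3,277 m³ + 1,752 m³ = 9,058 m³ (under)
Q4 2020–Q1 2022: 1,843 m³ + 177 m³ + 141 m³ + 3,277 m³ + 1,752 m³ + 171 m³ = 7,361 m³ (under)
Q1 2021–Q2 2022: 177 m³ + 141 m³ + 3,277 m³ + 1,752 m³ + 171 m³ + 3,676 m³ = 9,194 m³ (under)
Q2 2021–Q3 2022: 141 m³ + 3,277 m³ + 1,752 m³ + 171 m³ + 3,676 m³ + 1,945 m³ = 10,962 m³ (under)
Q3 2021–Q4 2022: 3,277 m³ + 1,752 m³ + 171 m³ + 3,676 m³ + 1,945 m³ + 133 m³ = 10,954 m³ (under)
Q4 2021–Q1 2023: 1,752 m³ + 171 m³ + 3,676 m³ + 1,945 m³ + 133 m³ + 10,613 m³ = 18,290 m³ (over)
At least one window exceeds 16,200 m³.

Yes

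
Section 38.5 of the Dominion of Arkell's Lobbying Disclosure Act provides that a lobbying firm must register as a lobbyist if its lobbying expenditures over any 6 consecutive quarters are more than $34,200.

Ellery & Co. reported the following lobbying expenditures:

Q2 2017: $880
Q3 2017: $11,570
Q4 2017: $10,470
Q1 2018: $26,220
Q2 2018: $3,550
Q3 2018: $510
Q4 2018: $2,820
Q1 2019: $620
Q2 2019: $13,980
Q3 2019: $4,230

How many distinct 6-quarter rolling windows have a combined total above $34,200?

Q2 2017–Q3 2018: $880 + $11,570 + $10,470 + $26,220 + $3,550 + $510 = $53,200 (over)
Q3 2017–Q4 2018: $11,570 + $10,470 + $26,220 + $3,550 + $510 + $2,820 = $55,140 (over)
Q4 2017–Q1 2019: $10,470 + $26,220 + $3,550 + $510 + $2,820 + $620 = $44,190 (over)
Q1 2018–Q2 2019: $26,220 + $3,550 + $510 + $2,820 + $620 + $13,980 = $47,700 (over)
Q2 2018–Q3 2019: $3,550 + $510 + $2,820 + $620 + $13,980 + $4,230 = $25,710 (under)
4 windows exceed the threshold.

4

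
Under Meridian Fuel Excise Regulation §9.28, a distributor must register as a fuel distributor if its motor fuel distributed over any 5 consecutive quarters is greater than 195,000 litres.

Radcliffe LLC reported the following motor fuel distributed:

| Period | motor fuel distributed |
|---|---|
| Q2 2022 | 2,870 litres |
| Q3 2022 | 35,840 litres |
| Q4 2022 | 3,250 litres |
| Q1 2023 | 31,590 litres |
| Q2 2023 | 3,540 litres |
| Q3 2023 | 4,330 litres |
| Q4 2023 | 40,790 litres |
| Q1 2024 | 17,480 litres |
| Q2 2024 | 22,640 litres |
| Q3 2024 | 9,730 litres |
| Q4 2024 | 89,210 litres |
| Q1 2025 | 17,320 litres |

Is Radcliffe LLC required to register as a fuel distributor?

No

Q2 2022–Q2 2023: 2,870 litres + 35,840 litres + 3,250 litres + 31,590 litres + 3,540 litres = 77,090 litres (under)
Q3 2022–Q3 2023: 35,840 litres + 3,250 litres + 31,590 litres + 3,540 litres + 4,330 litres = 78,550 litres (under)
Q4 2022–Q4 2023: 3,250 litres + 31,590 litres + 3,540 litres + 4,330 litres + 40,790 litres = 83,500 litres (under)
Q1 2023–Q1 2024: 31,590 litres + 3,540 litres + 4,330 litres + 40,790 litres + 17,480 litres = 97,730 litres (under)
Q2 2023–Q2 2024: 3,540 litres + 4,330 litres + 40,790 litres + 17,480 litres + 22,640 litres = 88,780 litres (under)
Q3 2023–Q3 2024: 4,330 litres + 40,790 litres + 17,480 litres + 22,640 litres + 9,730 litres = 94,970 litres (under)
Q4 2023–Q4 2024: 40,790 litres + 17,480 litres + 22,640 litres + 9,730 litres + 89,210 litres = 179,850 litres (under)
Q1 2024–Q1 2025: 17,480 litres + 22,640 litres + 9,730 litres + 89,210 litres + 17,320 litres = 156,380 litres (under)
No window exceeds 195,000 litres.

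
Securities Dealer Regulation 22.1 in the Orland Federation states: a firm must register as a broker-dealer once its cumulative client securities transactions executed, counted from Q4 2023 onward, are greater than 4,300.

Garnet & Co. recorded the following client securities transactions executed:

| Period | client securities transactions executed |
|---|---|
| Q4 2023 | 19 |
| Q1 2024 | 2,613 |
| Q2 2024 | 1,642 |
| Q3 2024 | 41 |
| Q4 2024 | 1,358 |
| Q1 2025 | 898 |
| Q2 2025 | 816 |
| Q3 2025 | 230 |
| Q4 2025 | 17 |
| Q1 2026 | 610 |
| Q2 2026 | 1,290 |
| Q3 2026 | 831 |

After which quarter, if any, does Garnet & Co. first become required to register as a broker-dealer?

Through Q4 2023: 19
Through Q1 2024: 2,632
Through Q2 2024: 4,274
Through Q3 2024: 4,315 ← exceeds threshold

Q3 2024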